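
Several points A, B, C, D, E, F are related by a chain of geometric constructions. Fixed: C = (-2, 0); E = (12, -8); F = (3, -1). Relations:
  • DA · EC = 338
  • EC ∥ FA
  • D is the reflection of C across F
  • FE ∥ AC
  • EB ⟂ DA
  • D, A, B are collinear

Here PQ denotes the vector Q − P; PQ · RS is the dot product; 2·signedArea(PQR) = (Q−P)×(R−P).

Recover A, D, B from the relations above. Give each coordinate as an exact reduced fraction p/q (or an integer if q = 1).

1. A_x = -11  [FE ∥ AC ∩ EC ∥ FA]
2. A_y = 7  [FE ∥ AC ∩ EC ∥ FA]
   → A = (-11, 7)
3. D_x = 8  [D is the reflection of C across F]
4. D_y = -2  [D is the reflection of C across F]
   → D = (8, -2)
5. B_x = 231/17  [D, A, B are collinear ∩ EB ⟂ DA]
6. B_y = -79/17  [D, A, B are collinear ∩ EB ⟂ DA]
   → B = (231/17, -79/17)

A = (-11, 7)
B = (231/17, -79/17)
D = (8, -2)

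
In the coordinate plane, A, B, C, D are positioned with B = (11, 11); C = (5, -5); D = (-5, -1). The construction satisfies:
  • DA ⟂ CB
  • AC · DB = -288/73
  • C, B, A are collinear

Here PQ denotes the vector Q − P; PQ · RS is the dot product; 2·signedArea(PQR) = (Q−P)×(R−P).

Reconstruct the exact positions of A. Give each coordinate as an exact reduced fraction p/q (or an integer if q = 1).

1. A_x = 371/73  [C, B, A are collinear ∩ DA ⟂ CB]
2. A_y = -349/73  [C, B, A are collinear ∩ DA ⟂ CB]
   → A = (371/73, -349/73)

A = (371/73, -349/73)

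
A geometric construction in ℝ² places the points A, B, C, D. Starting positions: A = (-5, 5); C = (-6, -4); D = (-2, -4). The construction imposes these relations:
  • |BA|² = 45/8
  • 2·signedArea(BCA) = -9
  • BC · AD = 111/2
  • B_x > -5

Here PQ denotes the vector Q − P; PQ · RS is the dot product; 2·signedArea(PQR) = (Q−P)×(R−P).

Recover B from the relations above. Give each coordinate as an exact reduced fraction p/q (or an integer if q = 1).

1. B_x = -17/4  [BC · AD = 111/2 ∩ 2·signedArea(BCA) = -9]
2. B_y = 11/4  [BC · AD = 111/2 ∩ 2·signedArea(BCA) = -9]
   → B = (-17/4, 11/4)

B = (-17/4, 11/4)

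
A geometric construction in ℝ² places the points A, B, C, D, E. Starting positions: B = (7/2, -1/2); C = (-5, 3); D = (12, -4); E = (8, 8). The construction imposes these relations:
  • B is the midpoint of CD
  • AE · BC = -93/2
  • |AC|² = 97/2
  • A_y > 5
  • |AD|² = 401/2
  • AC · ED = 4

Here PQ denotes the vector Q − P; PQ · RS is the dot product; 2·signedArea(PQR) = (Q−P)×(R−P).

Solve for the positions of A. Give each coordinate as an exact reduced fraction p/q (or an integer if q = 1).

1. A_x = 3/2  [AE · BC = -93/2 ∩ AC · ED = 4]
2. A_y = 11/2  [AE · BC = -93/2 ∩ AC · ED = 4]
   → A = (3/2, 11/2)

A = (3/2, 11/2)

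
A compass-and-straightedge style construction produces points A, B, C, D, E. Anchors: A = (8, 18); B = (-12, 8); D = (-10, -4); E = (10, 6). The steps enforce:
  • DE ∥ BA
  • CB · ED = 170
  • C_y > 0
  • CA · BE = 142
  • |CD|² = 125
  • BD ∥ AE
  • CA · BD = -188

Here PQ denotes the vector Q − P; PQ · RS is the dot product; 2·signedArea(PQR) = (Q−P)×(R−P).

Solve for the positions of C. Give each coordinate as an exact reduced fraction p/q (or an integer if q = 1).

C = (0, 1)

1. C_x = 0  [CB · ED = 170 ∩ CA · BE = 142]
2. C_y = 1  [CB · ED = 170 ∩ CA · BE = 142]
   → C = (0, 1)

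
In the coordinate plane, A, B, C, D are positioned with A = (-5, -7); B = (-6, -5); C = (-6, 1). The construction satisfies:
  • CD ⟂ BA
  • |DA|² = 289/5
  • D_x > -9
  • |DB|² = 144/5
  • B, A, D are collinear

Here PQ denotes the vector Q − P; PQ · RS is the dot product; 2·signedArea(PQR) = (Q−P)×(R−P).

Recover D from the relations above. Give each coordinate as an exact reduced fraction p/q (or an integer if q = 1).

1. D_x = -42/5  [B, A, D are collinear ∩ CD ⟂ BA]
2. D_y = -1/5  [B, A, D are collinear ∩ CD ⟂ BA]
   → D = (-42/5, -1/5)

D = (-42/5, -1/5)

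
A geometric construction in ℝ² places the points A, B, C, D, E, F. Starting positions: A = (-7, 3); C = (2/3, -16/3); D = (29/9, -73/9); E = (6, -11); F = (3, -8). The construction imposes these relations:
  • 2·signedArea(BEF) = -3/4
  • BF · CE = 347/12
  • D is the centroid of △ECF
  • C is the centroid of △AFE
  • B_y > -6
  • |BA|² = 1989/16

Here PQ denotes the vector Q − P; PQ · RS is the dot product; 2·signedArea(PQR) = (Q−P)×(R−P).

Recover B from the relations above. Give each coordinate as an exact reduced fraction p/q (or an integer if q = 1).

B = (1/2, -21/4)

1. B_x = 1/2  [2·signedArea(BEF) = -3/4 ∩ BF · CE = 347/12]
2. B_y = -21/4  [2·signedArea(BEF) = -3/4 ∩ BF · CE = 347/12]
   → B = (1/2, -21/4)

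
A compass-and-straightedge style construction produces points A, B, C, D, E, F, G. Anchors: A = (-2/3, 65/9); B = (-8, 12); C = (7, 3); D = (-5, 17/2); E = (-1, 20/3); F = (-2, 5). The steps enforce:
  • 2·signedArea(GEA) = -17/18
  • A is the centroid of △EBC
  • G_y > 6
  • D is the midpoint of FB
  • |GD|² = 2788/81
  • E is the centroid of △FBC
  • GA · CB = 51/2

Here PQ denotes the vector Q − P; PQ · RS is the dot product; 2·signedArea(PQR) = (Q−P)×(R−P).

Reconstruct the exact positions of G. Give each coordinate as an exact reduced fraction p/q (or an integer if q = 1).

G = (1/3, 109/18)

1. G_x = 1/3  [line -5/9·x + 1/3·y + -11/6 = 0 ∩ |GD|² = 2788/81]
2. G_y = 109/18  [line -5/9·x + 1/3·y + -11/6 = 0 ∩ |GD|² = 2788/81]
   → G = (1/3, 109/18)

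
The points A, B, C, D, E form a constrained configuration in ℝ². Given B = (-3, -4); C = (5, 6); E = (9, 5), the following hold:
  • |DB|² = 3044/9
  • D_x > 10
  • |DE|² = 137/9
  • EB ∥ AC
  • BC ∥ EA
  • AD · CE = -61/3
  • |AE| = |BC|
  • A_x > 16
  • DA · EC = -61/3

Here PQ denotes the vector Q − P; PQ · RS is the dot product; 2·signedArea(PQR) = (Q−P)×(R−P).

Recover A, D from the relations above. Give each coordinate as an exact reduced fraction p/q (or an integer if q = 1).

A = (17, 15)
D = (31/3, 26/3)

1. A_x = 17  [EB ∥ AC ∩ BC ∥ EA]
2. A_y = 15  [EB ∥ AC ∩ BC ∥ EA]
   → A = (17, 15)
3. D_x = 31/3  [line 4·x + -1·y + -98/3 = 0 ∩ |DB|² = 3044/9]
4. D_y = 26/3  [line 4·x + -1·y + -98/3 = 0 ∩ |DB|² = 3044/9]
   → D = (31/3, 26/3)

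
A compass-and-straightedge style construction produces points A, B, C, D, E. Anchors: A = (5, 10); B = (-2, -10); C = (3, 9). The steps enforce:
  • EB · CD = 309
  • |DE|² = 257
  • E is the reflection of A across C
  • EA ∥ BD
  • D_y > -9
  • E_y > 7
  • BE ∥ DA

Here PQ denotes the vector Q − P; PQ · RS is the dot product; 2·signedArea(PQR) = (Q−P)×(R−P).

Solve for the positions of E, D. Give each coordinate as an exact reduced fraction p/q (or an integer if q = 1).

1. E_x = 1  [E is the reflection of A across C]
2. E_y = 8  [E is the reflection of A across C]
   → E = (1, 8)
3. D_x = 2  [BE ∥ DA ∩ EA ∥ BD]
4. D_y = -8  [BE ∥ DA ∩ EA ∥ BD]
   → D = (2, -8)

D = (2, -8)
E = (1, 8)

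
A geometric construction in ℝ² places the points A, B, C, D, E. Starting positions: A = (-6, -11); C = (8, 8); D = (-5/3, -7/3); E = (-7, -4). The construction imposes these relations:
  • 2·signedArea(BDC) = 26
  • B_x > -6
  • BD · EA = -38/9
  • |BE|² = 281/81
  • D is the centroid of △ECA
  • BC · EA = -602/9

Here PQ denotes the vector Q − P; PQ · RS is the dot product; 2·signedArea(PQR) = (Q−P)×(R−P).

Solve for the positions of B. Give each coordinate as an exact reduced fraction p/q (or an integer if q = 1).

1. B_x = -47/9  [2·signedArea(BDC) = 26 ∩ BD · EA = -38/9]
2. B_y = -31/9  [2·signedArea(BDC) = 26 ∩ BD · EA = -38/9]
   → B = (-47/9, -31/9)

B = (-47/9, -31/9)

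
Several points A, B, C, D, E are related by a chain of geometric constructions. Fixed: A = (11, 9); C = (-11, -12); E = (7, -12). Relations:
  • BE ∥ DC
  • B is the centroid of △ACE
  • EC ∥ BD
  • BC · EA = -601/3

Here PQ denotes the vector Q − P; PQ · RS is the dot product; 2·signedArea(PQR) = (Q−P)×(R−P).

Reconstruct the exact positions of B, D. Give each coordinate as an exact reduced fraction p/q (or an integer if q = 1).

1. B_x = 7/3  [B is the centroid of △ACE]
2. B_y = -5  [B is the centroid of △ACE]
   → B = (7/3, -5)
3. D_x = -47/3  [BE ∥ DC ∩ EC ∥ BD]
4. D_y = -5  [BE ∥ DC ∩ EC ∥ BD]
   → D = (-47/3, -5)

B = (7/3, -5)
D = (-47/3, -5)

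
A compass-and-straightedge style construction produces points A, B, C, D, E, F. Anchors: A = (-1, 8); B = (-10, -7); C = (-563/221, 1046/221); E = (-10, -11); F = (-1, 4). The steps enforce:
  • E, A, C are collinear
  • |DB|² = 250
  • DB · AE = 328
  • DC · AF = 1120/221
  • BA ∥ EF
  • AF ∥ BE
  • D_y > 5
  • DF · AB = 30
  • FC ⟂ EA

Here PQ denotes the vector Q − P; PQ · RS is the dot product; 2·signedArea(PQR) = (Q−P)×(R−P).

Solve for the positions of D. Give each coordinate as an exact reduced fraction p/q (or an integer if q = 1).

1. D_x = -1  [DF · AB = 30 ∩ DB · AE = 328]
2. D_y = 6  [DF · AB = 30 ∩ DB · AE = 328]
   → D = (-1, 6)

D = (-1, 6)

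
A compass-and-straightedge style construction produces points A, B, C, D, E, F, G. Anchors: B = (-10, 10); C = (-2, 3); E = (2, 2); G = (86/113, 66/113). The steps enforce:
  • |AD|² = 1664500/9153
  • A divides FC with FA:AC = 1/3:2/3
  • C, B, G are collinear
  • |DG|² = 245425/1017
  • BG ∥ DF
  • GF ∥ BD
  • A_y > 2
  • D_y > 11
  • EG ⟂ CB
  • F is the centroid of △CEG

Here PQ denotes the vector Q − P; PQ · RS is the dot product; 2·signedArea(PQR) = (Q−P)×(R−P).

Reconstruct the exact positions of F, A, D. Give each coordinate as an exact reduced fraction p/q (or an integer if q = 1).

1. F_x = 86/339  [F is the centroid of △CEG]
2. F_y = 631/339  [F is the centroid of △CEG]
   → F = (86/339, 631/339)
3. A_x = -506/1017  [A divides FC with FA:AC = 1/3:2/3]
4. A_y = 2279/1017  [A divides FC with FA:AC = 1/3:2/3]
   → A = (-506/1017, 2279/1017)
5. D_x = -3562/339  [BG ∥ DF ∩ GF ∥ BD]
6. D_y = 3823/339  [BG ∥ DF ∩ GF ∥ BD]
   → D = (-3562/339, 3823/339)

A = (-506/1017, 2279/1017)
D = (-3562/339, 3823/339)
F = (86/339, 631/339)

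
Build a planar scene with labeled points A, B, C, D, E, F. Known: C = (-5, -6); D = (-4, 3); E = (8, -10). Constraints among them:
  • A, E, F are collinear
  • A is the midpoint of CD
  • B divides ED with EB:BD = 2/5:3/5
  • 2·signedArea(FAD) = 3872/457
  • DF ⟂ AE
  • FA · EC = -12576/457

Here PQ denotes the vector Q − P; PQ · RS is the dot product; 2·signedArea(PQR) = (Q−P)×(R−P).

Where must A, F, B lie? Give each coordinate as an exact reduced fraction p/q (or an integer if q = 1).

A = (-9/2, -3/2)
B = (16/5, -24/5)
F = (-5713/914, -283/914)

1. A_x = -9/2  [A is the midpoint of CD]
2. A_y = -3/2  [A is the midpoint of CD]
   → A = (-9/2, -3/2)
3. F_x = -5713/914  [A, E, F are collinear ∩ DF ⟂ AE]
4. F_y = -283/914  [A, E, F are collinear ∩ DF ⟂ AE]
   → F = (-5713/914, -283/914)
5. B_x = 16/5  [B divides ED with EB:BD = 2/5:3/5]
6. B_y = -24/5  [B divides ED with EB:BD = 2/5:3/5]
   → B = (16/5, -24/5)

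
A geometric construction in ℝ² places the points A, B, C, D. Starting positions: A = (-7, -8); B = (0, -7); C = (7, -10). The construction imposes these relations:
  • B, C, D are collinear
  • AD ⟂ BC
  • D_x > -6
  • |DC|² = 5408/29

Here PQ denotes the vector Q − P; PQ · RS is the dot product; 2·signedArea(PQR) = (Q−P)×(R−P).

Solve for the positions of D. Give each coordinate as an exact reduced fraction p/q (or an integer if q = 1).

1. D_x = -161/29  [B, C, D are collinear ∩ AD ⟂ BC]
2. D_y = -134/29  [B, C, D are collinear ∩ AD ⟂ BC]
   → D = (-161/29, -134/29)

D = (-161/29, -134/29)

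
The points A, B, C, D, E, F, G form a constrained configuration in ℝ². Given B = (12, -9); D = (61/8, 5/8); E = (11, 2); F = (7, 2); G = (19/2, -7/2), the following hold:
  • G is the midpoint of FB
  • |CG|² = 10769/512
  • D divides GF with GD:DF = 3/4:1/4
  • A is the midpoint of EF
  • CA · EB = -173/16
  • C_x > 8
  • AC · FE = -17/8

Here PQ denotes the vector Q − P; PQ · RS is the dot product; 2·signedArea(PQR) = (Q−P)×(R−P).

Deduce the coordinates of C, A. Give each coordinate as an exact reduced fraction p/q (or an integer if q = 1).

1. A_x = 9  [A is the midpoint of EF]
2. A_y = 2  [A is the midpoint of EF]
   → A = (9, 2)
3. C_x = 271/32  [CA · EB = -173/16 ∩ AC · FE = -17/8]
4. C_y = 31/32  [CA · EB = -173/16 ∩ AC · FE = -17/8]
   → C = (271/32, 31/32)

A = (9, 2)
C = (271/32, 31/32)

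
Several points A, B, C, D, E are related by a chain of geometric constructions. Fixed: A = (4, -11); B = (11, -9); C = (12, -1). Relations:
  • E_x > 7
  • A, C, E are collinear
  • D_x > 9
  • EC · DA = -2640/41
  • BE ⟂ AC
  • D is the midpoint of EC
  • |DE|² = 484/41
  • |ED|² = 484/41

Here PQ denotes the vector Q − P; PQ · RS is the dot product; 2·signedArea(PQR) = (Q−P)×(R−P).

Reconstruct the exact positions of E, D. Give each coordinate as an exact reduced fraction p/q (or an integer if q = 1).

1. E_x = 316/41  [A, C, E are collinear ∩ BE ⟂ AC]
2. E_y = -261/41  [A, C, E are collinear ∩ BE ⟂ AC]
   → E = (316/41, -261/41)
3. D_x = 404/41  [D is the midpoint of EC]
4. D_y = -151/41  [D is the midpoint of EC]
   → D = (404/41, -151/41)

D = (404/41, -151/41)
E = (316/41, -261/41)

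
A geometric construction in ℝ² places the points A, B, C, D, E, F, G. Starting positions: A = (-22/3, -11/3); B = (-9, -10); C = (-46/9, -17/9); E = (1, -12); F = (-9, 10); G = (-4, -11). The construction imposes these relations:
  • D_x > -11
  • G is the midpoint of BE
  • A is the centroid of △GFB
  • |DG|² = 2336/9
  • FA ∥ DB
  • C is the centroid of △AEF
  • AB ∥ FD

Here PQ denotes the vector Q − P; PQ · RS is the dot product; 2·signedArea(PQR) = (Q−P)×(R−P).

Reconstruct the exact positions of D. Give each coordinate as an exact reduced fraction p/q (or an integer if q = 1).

1. D_x = -32/3  [FA ∥ DB ∩ AB ∥ FD]
2. D_y = 11/3  [FA ∥ DB ∩ AB ∥ FD]
   → D = (-32/3, 11/3)

D = (-32/3, 11/3)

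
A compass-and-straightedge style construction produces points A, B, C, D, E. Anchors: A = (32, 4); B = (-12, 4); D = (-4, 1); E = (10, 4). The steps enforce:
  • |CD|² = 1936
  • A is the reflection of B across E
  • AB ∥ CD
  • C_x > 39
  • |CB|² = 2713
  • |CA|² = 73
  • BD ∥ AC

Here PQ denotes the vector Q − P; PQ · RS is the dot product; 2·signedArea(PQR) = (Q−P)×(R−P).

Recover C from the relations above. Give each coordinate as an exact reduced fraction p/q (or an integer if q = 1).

1. C_x = 40  [AB ∥ CD ∩ BD ∥ AC]
2. C_y = 1  [AB ∥ CD ∩ BD ∥ AC]
   → C = (40, 1)

C = (40, 1)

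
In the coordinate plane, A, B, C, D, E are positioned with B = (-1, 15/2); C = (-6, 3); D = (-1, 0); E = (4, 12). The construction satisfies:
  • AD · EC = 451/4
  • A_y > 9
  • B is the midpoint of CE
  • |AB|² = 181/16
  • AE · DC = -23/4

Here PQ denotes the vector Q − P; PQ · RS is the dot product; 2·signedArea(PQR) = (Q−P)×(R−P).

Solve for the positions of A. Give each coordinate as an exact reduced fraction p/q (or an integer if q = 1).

A = (3/2, 39/4)

1. A_x = 3/2  [AE · DC = -23/4 ∩ AD · EC = 451/4]
2. A_y = 39/4  [AE · DC = -23/4 ∩ AD · EC = 451/4]
   → A = (3/2, 39/4)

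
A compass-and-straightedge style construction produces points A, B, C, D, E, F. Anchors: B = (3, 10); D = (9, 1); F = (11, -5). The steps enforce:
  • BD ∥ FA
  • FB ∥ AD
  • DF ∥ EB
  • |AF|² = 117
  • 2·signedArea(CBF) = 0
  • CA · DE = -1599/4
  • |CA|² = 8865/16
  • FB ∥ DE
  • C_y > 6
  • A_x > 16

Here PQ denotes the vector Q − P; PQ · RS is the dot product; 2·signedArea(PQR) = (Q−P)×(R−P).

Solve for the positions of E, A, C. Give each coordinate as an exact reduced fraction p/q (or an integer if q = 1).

1. E_x = 1  [DF ∥ EB ∩ FB ∥ DE]
2. E_y = 16  [DF ∥ EB ∩ FB ∥ DE]
   → E = (1, 16)
3. A_x = 17  [FB ∥ AD ∩ BD ∥ FA]
4. A_y = -14  [FB ∥ AD ∩ BD ∥ FA]
   → A = (17, -14)
5. C_x = 5  [2·signedArea(CBF) = 0 ∩ CA · DE = -1599/4]
6. C_y = 25/4  [2·signedArea(CBF) = 0 ∩ CA · DE = -1599/4]
   → C = (5, 25/4)

A = (17, -14)
C = (5, 25/4)
E = (1, 16)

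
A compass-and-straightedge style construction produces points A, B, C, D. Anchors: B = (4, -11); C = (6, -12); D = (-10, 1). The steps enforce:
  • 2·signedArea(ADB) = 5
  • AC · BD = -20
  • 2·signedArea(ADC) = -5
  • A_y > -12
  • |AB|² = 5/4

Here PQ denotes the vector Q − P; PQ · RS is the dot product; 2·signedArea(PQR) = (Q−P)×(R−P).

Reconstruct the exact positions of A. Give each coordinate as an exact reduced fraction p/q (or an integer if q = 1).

1. A_x = 5  [2·signedArea(ADC) = -5 ∩ AC · BD = -20]
2. A_y = -23/2  [2·signedArea(ADC) = -5 ∩ AC · BD = -20]
   → A = (5, -23/2)

A = (5, -23/2)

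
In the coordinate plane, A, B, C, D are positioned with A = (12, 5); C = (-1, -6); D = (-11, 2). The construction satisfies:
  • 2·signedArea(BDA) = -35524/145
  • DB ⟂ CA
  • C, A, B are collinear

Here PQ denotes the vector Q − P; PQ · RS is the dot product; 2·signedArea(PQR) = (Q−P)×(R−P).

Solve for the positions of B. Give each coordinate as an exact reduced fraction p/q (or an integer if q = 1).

1. B_x = -418/145  [C, A, B are collinear ∩ DB ⟂ CA]
2. B_y = -1101/145  [C, A, B are collinear ∩ DB ⟂ CA]
   → B = (-418/145, -1101/145)

B = (-418/145, -1101/145)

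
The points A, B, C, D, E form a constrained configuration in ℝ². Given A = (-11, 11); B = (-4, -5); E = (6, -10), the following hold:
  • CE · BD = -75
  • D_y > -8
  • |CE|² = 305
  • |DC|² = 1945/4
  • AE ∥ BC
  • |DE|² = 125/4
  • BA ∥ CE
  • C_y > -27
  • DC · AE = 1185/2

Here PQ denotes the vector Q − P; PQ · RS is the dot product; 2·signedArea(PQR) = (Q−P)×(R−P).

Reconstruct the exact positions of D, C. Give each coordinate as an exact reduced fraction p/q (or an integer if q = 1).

1. C_x = 13  [BA ∥ CE ∩ AE ∥ BC]
2. C_y = -26  [BA ∥ CE ∩ AE ∥ BC]
   → C = (13, -26)
3. D_x = 1  [DC · AE = 1185/2 ∩ CE · BD = -75]
4. D_y = -15/2  [DC · AE = 1185/2 ∩ CE · BD = -75]
   → D = (1, -15/2)

C = (13, -26)
D = (1, -15/2)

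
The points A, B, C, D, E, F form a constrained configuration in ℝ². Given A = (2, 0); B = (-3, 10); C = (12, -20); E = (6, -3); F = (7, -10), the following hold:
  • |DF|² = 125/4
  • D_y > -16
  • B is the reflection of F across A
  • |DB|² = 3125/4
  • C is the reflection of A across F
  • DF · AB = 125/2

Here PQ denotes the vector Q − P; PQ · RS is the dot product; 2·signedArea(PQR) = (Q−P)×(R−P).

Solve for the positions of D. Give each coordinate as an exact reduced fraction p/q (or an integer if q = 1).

1. D_x = 19/2  [line 5·x + -10·y + -395/2 = 0 ∩ |DB|² = 3125/4]
2. D_y = -15  [line 5·x + -10·y + -395/2 = 0 ∩ |DB|² = 3125/4]
   → D = (19/2, -15)

D = (19/2, -15)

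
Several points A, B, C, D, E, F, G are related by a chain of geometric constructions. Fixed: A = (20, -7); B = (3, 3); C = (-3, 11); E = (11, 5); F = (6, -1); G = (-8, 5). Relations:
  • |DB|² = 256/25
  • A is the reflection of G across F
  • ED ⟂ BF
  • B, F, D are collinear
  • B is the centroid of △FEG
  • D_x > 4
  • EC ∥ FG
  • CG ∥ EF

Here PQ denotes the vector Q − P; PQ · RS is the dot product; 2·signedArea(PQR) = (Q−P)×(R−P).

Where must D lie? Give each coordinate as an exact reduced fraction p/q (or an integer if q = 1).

1. D_x = 123/25  [B, F, D are collinear ∩ ED ⟂ BF]
2. D_y = 11/25  [B, F, D are collinear ∩ ED ⟂ BF]
   → D = (123/25, 11/25)

D = (123/25, 11/25)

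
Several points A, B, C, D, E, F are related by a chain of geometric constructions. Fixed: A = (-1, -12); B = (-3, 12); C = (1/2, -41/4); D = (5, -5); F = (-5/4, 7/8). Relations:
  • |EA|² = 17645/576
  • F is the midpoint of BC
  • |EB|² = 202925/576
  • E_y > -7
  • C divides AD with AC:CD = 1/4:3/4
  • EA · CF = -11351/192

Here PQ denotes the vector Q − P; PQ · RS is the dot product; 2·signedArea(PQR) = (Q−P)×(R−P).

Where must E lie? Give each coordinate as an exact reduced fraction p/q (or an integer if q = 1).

E = (-1/12, -157/24)

1. E_x = -1/12  [line 7/4·x + -89/8·y + -13945/192 = 0 ∩ |EB|² = 202925/576]
2. E_y = -157/24  [line 7/4·x + -89/8·y + -13945/192 = 0 ∩ |EB|² = 202925/576]
   → E = (-1/12, -157/24)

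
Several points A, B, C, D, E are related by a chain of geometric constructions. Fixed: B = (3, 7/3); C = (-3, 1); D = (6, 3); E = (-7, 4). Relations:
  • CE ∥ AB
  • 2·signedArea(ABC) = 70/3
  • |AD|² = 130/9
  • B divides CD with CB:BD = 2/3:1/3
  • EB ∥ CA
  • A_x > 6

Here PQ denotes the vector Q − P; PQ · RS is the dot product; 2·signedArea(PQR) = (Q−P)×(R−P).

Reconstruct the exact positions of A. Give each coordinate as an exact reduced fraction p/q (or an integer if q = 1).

1. A_x = 7  [CE ∥ AB ∩ EB ∥ CA]
2. A_y = -2/3  [CE ∥ AB ∩ EB ∥ CA]
   → A = (7, -2/3)

A = (7, -2/3)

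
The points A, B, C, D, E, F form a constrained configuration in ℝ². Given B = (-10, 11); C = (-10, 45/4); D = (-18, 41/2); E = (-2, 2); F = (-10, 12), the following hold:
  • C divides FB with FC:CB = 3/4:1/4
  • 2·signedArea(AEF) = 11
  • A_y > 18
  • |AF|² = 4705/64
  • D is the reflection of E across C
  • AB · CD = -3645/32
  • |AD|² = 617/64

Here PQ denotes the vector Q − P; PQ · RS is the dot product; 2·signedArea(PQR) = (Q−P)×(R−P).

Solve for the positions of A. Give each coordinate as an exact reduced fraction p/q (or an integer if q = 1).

1. A_x = -16  [AB · CD = -3645/32 ∩ 2·signedArea(AEF) = 11]
2. A_y = 145/8  [AB · CD = -3645/32 ∩ 2·signedArea(AEF) = 11]
   → A = (-16, 145/8)

A = (-16, 145/8)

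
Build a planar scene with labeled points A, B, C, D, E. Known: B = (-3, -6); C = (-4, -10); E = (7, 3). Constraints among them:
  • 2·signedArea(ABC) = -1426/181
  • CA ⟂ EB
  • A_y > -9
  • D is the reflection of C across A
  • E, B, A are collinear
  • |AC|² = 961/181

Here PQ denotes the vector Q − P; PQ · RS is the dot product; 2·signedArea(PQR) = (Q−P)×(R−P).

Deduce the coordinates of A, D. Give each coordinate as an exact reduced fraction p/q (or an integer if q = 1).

1. A_x = -1003/181  [E, B, A are collinear ∩ CA ⟂ EB]
2. A_y = -1500/181  [E, B, A are collinear ∩ CA ⟂ EB]
   → A = (-1003/181, -1500/181)
3. D_x = -1282/181  [D is the reflection of C across A]
4. D_y = -1190/181  [D is the reflection of C across A]
   → D = (-1282/181, -1190/181)

A = (-1003/181, -1500/181)
D = (-1282/181, -1190/181)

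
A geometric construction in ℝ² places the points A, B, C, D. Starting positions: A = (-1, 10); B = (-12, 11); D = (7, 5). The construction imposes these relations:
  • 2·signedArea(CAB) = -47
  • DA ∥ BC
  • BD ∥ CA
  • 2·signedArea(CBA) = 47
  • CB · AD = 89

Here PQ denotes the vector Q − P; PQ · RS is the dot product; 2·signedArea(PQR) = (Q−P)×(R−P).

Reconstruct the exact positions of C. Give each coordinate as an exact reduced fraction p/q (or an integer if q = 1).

C = (-20, 16)

1. C_x = -20  [BD ∥ CA ∩ DA ∥ BC]
2. C_y = 16  [BD ∥ CA ∩ DA ∥ BC]
   → C = (-20, 16)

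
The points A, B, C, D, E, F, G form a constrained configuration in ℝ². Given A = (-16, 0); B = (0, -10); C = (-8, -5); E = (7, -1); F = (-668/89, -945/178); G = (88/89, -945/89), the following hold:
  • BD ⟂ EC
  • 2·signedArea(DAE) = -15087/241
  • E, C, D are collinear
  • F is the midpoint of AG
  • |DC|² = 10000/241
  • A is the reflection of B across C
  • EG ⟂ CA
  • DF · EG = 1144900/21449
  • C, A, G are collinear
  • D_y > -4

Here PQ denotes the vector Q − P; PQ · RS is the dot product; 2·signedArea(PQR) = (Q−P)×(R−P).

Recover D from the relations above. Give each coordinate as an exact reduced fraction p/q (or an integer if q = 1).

D = (-428/241, -805/241)

1. D_x = -428/241  [E, C, D are collinear ∩ BD ⟂ EC]
2. D_y = -805/241  [E, C, D are collinear ∩ BD ⟂ EC]
   → D = (-428/241, -805/241)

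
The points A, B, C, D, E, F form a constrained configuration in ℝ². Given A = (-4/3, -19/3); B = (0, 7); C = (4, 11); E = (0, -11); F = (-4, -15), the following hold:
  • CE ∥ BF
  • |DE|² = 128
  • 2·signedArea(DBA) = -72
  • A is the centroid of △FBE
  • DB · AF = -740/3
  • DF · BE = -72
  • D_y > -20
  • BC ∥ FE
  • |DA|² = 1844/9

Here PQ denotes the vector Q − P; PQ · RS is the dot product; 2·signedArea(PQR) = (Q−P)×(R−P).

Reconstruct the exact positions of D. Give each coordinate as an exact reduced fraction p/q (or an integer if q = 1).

D = (-8, -19)

1. D_x = -8  [2·signedArea(DBA) = -72 ∩ DF · BE = -72]
2. D_y = -19  [2·signedArea(DBA) = -72 ∩ DF · BE = -72]
   → D = (-8, -19)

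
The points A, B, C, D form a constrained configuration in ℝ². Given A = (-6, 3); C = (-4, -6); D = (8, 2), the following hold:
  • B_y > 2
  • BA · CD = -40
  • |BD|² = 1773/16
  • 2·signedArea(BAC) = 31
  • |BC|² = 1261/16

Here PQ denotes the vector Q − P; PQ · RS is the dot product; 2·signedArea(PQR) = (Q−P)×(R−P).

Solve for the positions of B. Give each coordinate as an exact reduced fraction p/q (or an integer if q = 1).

1. B_x = -5/2  [BA · CD = -40 ∩ 2·signedArea(BAC) = 31]
2. B_y = 11/4  [BA · CD = -40 ∩ 2·signedArea(BAC) = 31]
   → B = (-5/2, 11/4)

B = (-5/2, 11/4)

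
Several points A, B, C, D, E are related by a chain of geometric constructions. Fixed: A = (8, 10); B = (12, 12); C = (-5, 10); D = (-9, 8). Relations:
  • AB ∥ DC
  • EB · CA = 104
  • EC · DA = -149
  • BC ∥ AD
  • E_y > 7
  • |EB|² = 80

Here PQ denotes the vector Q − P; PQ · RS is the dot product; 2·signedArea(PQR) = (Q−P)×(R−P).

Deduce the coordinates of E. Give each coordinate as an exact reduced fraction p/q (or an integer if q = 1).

E = (4, 8)

1. E_x = 4  [EB · CA = 104 ∩ EC · DA = -149]
2. E_y = 8  [EB · CA = 104 ∩ EC · DA = -149]
   → E = (4, 8)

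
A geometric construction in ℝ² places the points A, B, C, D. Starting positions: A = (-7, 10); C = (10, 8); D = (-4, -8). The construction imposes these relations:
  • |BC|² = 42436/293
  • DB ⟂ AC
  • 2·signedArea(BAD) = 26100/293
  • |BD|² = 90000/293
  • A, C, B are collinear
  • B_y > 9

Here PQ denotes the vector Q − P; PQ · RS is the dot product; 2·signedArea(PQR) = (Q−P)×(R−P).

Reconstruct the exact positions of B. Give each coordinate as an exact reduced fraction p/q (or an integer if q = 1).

1. B_x = -572/293  [A, C, B are collinear ∩ DB ⟂ AC]
2. B_y = 2756/293  [A, C, B are collinear ∩ DB ⟂ AC]
   → B = (-572/293, 2756/293)

B = (-572/293, 2756/293)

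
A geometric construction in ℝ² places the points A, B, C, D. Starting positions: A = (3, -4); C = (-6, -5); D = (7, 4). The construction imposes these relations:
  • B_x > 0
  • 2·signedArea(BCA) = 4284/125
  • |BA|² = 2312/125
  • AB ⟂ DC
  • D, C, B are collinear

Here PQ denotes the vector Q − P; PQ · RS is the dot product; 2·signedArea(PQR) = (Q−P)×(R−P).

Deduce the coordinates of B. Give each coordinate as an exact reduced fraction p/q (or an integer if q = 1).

B = (69/125, -58/125)

1. B_x = 69/125  [D, C, B are collinear ∩ AB ⟂ DC]
2. B_y = -58/125  [D, C, B are collinear ∩ AB ⟂ DC]
   → B = (69/125, -58/125)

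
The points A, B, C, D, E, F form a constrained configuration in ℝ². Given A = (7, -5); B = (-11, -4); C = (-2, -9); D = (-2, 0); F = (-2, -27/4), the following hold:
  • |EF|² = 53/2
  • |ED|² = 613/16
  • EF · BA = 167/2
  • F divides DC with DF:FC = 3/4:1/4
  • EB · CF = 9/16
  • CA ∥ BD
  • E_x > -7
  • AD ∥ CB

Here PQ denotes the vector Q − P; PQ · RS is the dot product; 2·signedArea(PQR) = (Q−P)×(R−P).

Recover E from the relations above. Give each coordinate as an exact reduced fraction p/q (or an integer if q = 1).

1. E_x = -13/2  [EB · CF = 9/16 ∩ EF · BA = 167/2]
2. E_y = -17/4  [EB · CF = 9/16 ∩ EF · BA = 167/2]
   → E = (-13/2, -17/4)

E = (-13/2, -17/4)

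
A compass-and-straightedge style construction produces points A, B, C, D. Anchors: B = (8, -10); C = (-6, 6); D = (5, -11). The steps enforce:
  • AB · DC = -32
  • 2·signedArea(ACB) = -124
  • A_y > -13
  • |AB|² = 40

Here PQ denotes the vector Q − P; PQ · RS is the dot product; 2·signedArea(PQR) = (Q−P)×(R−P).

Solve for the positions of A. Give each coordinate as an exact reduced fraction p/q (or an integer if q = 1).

A = (2, -12)

1. A_x = 2  [2·signedArea(ACB) = -124 ∩ AB · DC = -32]
2. A_y = -12  [2·signedArea(ACB) = -124 ∩ AB · DC = -32]
   → A = (2, -12)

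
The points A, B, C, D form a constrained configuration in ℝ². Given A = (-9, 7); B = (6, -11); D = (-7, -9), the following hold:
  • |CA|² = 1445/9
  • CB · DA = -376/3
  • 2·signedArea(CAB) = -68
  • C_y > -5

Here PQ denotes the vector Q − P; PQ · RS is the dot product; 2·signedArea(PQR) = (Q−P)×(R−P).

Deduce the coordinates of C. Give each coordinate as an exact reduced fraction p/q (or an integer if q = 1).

C = (-10/3, -13/3)

1. C_x = -10/3  [CB · DA = -376/3 ∩ 2·signedArea(CAB) = -68]
2. C_y = -13/3  [CB · DA = -376/3 ∩ 2·signedArea(CAB) = -68]
   → C = (-10/3, -13/3)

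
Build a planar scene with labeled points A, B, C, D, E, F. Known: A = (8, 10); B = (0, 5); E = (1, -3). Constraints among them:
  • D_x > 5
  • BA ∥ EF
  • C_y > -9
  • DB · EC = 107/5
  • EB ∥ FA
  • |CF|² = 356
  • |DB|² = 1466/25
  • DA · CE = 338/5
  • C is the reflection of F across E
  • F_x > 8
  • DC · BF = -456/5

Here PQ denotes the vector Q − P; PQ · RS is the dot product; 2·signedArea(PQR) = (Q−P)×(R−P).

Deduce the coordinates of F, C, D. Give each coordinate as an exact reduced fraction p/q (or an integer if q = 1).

C = (-7, -8)
D = (29/5, 0)
F = (9, 2)

1. F_x = 9  [EB ∥ FA ∩ BA ∥ EF]
2. F_y = 2  [EB ∥ FA ∩ BA ∥ EF]
   → F = (9, 2)
3. C_x = -7  [C is the reflection of F across E]
4. C_y = -8  [C is the reflection of F across E]
   → C = (-7, -8)
5. D_x = 29/5  [DB · EC = 107/5 ∩ DC · BF = -456/5]
6. D_y = 0  [DB · EC = 107/5 ∩ DC · BF = -456/5]
   → D = (29/5, 0)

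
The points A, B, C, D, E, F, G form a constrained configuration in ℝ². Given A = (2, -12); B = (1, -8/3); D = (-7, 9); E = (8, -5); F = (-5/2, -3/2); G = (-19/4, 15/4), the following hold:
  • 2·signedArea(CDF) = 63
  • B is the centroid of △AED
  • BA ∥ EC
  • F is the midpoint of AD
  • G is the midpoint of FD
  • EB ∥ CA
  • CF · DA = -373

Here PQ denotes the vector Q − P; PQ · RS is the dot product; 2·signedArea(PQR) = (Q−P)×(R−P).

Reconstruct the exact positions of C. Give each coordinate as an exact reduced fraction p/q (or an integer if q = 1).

1. C_x = 9  [EB ∥ CA ∩ BA ∥ EC]
2. C_y = -43/3  [EB ∥ CA ∩ BA ∥ EC]
   → C = (9, -43/3)

C = (9, -43/3)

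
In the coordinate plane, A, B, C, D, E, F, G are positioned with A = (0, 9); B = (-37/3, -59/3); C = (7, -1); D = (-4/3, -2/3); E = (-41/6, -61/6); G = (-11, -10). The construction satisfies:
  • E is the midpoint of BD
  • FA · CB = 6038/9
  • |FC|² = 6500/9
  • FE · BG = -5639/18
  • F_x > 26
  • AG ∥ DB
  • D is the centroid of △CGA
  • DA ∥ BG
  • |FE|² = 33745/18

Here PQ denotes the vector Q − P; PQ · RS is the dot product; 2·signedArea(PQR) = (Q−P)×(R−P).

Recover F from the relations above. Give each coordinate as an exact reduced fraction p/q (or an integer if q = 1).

F = (79/3, 53/3)

1. F_x = 79/3  [FE · BG = -5639/18 ∩ FA · CB = 6038/9]
2. F_y = 53/3  [FE · BG = -5639/18 ∩ FA · CB = 6038/9]
   → F = (79/3, 53/3)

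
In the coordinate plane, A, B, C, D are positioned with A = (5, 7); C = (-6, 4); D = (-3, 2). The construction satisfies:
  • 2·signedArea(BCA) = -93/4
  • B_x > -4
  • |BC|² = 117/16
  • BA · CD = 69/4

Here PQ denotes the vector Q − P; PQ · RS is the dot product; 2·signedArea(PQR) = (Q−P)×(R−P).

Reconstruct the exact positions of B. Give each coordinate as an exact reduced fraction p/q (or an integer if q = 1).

B = (-15/4, 5/2)

1. B_x = -15/4  [BA · CD = 69/4 ∩ 2·signedArea(BCA) = -93/4]
2. B_y = 5/2  [BA · CD = 69/4 ∩ 2·signedArea(BCA) = -93/4]
   → B = (-15/4, 5/2)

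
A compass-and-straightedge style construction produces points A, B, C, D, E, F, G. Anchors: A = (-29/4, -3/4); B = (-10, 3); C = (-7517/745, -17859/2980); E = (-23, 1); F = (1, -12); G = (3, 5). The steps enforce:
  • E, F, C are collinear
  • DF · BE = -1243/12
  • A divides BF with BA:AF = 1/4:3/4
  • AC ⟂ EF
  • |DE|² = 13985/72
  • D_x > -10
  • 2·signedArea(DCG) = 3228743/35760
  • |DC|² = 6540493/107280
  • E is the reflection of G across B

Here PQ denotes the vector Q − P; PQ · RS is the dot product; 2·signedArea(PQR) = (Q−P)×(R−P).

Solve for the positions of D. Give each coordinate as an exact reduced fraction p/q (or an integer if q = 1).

D = (-109/12, 7/4)

1. D_x = -109/12  [DF · BE = -1243/12 ∩ 2·signedArea(DCG) = 3228743/35760]
2. D_y = 7/4  [DF · BE = -1243/12 ∩ 2·signedArea(DCG) = 3228743/35760]
   → D = (-109/12, 7/4)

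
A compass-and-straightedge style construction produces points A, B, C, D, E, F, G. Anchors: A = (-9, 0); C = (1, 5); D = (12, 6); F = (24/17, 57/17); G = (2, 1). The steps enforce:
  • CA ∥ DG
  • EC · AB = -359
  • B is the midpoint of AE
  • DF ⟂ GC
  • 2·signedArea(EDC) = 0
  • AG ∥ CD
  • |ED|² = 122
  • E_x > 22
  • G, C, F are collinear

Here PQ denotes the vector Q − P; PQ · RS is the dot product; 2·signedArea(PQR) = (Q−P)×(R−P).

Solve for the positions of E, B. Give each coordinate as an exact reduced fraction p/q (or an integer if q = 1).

1. E_x = 23  [line 1·x + -11·y + 54 = 0 ∩ |ED|² = 122]
2. E_y = 7  [line 1·x + -11·y + 54 = 0 ∩ |ED|² = 122]
   → E = (23, 7)
3. B_x = 7  [B is the midpoint of AE]
4. B_y = 7/2  [B is the midpoint of AE]
   → B = (7, 7/2)

B = (7, 7/2)
E = (23, 7)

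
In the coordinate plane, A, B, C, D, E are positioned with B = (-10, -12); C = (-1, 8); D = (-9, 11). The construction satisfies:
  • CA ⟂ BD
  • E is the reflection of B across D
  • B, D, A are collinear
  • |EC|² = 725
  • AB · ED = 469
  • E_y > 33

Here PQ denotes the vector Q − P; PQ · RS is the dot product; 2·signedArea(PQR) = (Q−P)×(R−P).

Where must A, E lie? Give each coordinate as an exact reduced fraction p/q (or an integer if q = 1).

1. A_x = -4831/530  [B, D, A are collinear ∩ CA ⟂ BD]
2. A_y = 4427/530  [B, D, A are collinear ∩ CA ⟂ BD]
   → A = (-4831/530, 4427/530)
3. E_x = -8  [E is the reflection of B across D]
4. E_y = 34  [E is the reflection of B across D]
   → E = (-8, 34)

A = (-4831/530, 4427/530)
E = (-8, 34)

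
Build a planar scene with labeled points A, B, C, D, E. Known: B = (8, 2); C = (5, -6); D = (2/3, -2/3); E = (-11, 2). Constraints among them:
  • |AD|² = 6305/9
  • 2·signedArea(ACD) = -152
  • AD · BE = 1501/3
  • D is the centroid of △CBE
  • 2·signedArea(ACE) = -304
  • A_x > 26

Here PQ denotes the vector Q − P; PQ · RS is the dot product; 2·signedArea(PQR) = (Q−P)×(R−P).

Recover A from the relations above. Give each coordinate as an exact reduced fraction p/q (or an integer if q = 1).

A = (27, 2)

1. A_x = 27  [2·signedArea(ACD) = -152 ∩ AD · BE = 1501/3]
2. A_y = 2  [2·signedArea(ACD) = -152 ∩ AD · BE = 1501/3]
   → A = (27, 2)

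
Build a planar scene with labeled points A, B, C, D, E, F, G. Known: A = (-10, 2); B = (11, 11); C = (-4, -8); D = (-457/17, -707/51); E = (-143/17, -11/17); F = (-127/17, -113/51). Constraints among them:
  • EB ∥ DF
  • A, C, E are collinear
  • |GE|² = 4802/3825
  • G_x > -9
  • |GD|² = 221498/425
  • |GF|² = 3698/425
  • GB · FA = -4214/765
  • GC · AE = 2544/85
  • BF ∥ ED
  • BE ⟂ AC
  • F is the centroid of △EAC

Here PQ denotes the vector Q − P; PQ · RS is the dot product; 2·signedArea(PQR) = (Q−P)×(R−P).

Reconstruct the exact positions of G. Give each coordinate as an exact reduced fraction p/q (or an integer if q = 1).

1. G_x = -764/85  [line 43/17·x + -215/51·y + 18404/765 = 0 ∩ |GD|² = 221498/425]
2. G_y = 16/51  [line 43/17·x + -215/51·y + 18404/765 = 0 ∩ |GD|² = 221498/425]
   → G = (-764/85, 16/51)

G = (-764/85, 16/51)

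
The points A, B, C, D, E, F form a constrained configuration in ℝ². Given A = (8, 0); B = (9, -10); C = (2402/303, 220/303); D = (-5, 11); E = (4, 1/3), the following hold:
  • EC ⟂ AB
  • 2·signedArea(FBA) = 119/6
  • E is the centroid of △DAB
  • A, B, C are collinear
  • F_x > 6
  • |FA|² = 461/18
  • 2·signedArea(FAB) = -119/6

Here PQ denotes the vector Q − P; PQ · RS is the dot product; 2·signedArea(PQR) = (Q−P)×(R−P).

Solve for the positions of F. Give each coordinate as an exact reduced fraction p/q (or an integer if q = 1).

1. F_x = 13/2  [line 10·x + 1·y + -361/6 = 0 ∩ |FA|² = 461/18]
2. F_y = -29/6  [line 10·x + 1·y + -361/6 = 0 ∩ |FA|² = 461/18]
   → F = (13/2, -29/6)

F = (13/2, -29/6)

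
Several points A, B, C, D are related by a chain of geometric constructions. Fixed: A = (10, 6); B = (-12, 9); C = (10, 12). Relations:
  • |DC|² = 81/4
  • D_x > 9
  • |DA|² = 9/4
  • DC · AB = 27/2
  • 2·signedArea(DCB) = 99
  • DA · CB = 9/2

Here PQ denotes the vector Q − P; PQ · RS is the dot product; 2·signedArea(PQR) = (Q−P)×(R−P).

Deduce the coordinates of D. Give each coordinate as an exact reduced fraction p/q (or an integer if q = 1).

D = (10, 15/2)

1. D_x = 10  [2·signedArea(DCB) = 99 ∩ DA · CB = 9/2]
2. D_y = 15/2  [2·signedArea(DCB) = 99 ∩ DA · CB = 9/2]
   → D = (10, 15/2)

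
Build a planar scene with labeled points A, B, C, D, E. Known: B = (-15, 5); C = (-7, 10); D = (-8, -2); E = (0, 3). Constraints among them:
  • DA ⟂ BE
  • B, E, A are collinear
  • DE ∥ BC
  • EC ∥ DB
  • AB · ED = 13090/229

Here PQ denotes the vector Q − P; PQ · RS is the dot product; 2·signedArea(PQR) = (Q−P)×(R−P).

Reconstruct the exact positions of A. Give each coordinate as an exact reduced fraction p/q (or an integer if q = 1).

1. A_x = -1650/229  [B, E, A are collinear ∩ DA ⟂ BE]
2. A_y = 907/229  [B, E, A are collinear ∩ DA ⟂ BE]
   → A = (-1650/229, 907/229)

A = (-1650/229, 907/229)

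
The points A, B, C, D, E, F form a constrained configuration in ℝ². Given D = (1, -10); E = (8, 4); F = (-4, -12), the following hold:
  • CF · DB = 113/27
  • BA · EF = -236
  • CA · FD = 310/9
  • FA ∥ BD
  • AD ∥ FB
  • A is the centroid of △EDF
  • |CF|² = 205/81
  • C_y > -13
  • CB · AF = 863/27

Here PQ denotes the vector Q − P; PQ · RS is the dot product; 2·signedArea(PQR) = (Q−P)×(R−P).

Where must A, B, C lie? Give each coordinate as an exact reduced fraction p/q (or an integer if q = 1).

A = (5/3, -6)
B = (-14/3, -16)
C = (-23/9, -38/3)

1. A_x = 5/3  [A is the centroid of △EDF]
2. A_y = -6  [A is the centroid of △EDF]
   → A = (5/3, -6)
3. B_x = -14/3  [FA ∥ BD ∩ AD ∥ FB]
4. B_y = -16  [FA ∥ BD ∩ AD ∥ FB]
   → B = (-14/3, -16)
5. C_x = -23/9  [CF · DB = 113/27 ∩ CA · FD = 310/9]
6. C_y = -38/3  [CF · DB = 113/27 ∩ CA · FD = 310/9]
   → C = (-23/9, -38/3)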